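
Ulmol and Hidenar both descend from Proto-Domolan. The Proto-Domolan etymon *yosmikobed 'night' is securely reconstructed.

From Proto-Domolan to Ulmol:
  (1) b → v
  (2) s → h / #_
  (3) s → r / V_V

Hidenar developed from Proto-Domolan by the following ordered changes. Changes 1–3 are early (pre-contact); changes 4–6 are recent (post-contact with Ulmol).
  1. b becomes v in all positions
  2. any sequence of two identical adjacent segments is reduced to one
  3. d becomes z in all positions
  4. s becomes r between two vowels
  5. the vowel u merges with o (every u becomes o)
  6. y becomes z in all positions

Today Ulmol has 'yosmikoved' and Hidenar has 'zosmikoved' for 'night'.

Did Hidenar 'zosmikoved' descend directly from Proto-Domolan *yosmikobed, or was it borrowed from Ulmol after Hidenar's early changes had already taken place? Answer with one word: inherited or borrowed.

If inherited, *yosmikobed would pass through all of Hidenar's changes:
Hidenar: start from *yosmikobed.
  rule 1 (unconditioned shift): yosmikobed → yosmikoved
  rule 2: no change — yosmikoved
  rule 3 (unconditioned shift): yosmikoved → yosmikovez
  rule 4: no change — yosmikovez
  rule 5: no change — yosmikovez
  rule 6 (unconditioned shift): yosmikovez → zosmikovez
  ⇒ Hidenar zosmikovez
If borrowed from Ulmol 'yosmikoved' after the early changes, it would undergo only the recent ones:
  rule 4 (rhotacism): no change (yosmikoved)
  rule 5 (vowel merger): no change (yosmikoved)
  rule 6 (unconditioned shift): yosmikoved → zosmikoved
  ⇒ as a loan: zosmikoved
Hidenar 'zosmikoved' matches the loan outcome 'zosmikoved', not the inherited 'zosmikovez' — it skipped the early Hidenar changes, so it was borrowed from Ulmol.

borrowed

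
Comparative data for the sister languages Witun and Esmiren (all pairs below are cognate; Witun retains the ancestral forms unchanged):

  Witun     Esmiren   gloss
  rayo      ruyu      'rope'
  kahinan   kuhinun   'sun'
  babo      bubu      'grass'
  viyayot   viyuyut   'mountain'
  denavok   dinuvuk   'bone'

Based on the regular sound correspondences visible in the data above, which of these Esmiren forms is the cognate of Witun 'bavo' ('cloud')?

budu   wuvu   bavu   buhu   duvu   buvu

denavok ~ dinuvuk — Witun a corresponds to Esmiren u after a consonant, before a labial obstruent.
rayo ~ ruyu, babo ~ bubu — Witun o corresponds to Esmiren u word-finally.
Applying these to Witun 'bavo':
  bavo → buvo   (a→u after a consonant, before a labial obstruent)
  buvo → buvu   (o→u word-finally)
So the Esmiren cognate is 'buvu'.

buvu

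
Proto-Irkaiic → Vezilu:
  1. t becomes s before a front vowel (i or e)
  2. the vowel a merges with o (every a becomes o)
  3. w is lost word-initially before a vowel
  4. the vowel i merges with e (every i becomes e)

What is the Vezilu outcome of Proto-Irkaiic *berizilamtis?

Vezilu: *berizilamtis
  berizilamtis → berizilamsis   [palatalisation]
  berizilamsis → berizilomsis   [vowel merger]
  berizilomsis (rule 3 does not apply)
  berizilomsis → berezelomses   [vowel merger]
  giving Vezilu berezelomses.

berezelomses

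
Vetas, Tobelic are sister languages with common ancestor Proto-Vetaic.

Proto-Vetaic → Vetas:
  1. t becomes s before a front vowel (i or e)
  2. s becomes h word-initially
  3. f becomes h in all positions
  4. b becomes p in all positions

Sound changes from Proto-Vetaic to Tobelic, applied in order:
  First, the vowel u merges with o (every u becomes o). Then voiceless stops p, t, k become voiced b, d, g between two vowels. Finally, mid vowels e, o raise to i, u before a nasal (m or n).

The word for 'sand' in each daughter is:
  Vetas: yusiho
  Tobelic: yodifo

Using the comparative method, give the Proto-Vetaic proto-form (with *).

*yutifo

Position 5: Vetas has h, Tobelic has f. Tobelic preserves f here (none of its changes turn any other segment into f), so the proto-segment is *f.
Position 2: Vetas has u, Tobelic has o. Vetas preserves u here (none of its changes turn any other segment into u), so the proto-segment is *u.
Continuing position by position gives *yutifo; check it forward:
Vetas: start from *yutifo.
  rule 1 (palatalisation): yutifo → yusifo
  rule 2: no change — yusifo
  rule 3 (unconditioned shift): yusifo → yusiho
  rule 4: no change — yusiho
  ⇒ Vetas yusiho
Tobelic: *yutifo > yotifo > yodifo  (by vowel merger, intervocalic voicing)
No other proto-form is consistent with every reflex, so the reconstruction is *yutifo.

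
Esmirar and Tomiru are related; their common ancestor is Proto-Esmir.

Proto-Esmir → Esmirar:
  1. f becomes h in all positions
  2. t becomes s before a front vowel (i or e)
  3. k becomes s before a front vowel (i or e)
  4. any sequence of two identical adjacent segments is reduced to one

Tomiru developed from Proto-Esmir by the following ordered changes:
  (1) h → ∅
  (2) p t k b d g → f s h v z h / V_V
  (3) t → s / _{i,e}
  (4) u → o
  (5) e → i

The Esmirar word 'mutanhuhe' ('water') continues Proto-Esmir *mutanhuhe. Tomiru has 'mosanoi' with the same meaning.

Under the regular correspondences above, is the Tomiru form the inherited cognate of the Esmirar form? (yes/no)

yes

Derive the expected Tomiru reflex of *mutanhuhe:
Tomiru: *mutanhuhe > mutanue > musanue > mosanoe > mosanoi  (by h-loss, intervocalic lenition, vowel merger, vowel merger)
Tomiru 'mosanoi' matches the regular reflex exactly, so the pair is cognate.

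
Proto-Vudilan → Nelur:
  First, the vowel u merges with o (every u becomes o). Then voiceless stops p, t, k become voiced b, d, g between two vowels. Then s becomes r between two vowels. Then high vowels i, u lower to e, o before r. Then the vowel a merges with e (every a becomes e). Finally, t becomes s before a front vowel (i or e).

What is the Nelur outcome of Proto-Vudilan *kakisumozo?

kegeromozo

Nelur: *kakisumozo > kakisomozo > kagisomozo > kagiromozo > kageromozo > kegeromozo  (by vowel merger, intervocalic voicing, rhotacism, pre-rhotic lowering, vowel merger)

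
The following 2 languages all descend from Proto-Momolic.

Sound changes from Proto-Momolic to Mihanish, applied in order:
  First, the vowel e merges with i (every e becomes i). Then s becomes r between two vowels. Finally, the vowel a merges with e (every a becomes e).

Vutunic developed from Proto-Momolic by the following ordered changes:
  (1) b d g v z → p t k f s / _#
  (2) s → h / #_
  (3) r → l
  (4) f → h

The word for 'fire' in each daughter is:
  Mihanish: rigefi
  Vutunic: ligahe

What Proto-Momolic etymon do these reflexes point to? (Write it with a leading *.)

*rigafe

Position 6: Mihanish has i, Vutunic has e. Vutunic preserves e here (none of its changes turn any other segment into e), so the proto-segment is *e.
Position 4: Mihanish has e, Vutunic has a. Vutunic preserves a here (none of its changes turn any other segment into a), so the proto-segment is *a.
Position 1: Mihanish has r, Vutunic has l. Taking the neighbouring segments as reconstructed: Mihanish r can only go back to *r; Vutunic l could go back to *l or *r — the one source consistent with every daughter is *r.
This points to *rigafe. Verify forward in each daughter:
Mihanish: start from *rigafe.
  rule 1 (vowel merger): rigafe → rigafi
  rule 2: no change — rigafi
  rule 3 (vowel merger): rigafi → rigefi
  ⇒ Mihanish rigefi
Vutunic: *rigafe
  rigafe (rule 1 does not apply)
  rigafe (rule 2 does not apply)
  rigafe → ligafe   [unconditioned shift]
  ligafe → ligahe   [unconditioned shift]
  giving Vutunic ligahe.
*rigafe is the unique common source.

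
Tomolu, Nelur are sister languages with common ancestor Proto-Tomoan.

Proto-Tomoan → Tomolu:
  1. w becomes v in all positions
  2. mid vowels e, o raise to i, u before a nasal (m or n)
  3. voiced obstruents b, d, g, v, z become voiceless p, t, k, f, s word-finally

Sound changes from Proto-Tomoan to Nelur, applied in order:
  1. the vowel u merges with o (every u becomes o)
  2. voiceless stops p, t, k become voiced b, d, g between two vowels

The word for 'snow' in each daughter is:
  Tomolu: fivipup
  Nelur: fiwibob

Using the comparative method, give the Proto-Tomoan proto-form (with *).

*fiwipub

Position 5: Tomolu has p, Nelur has b. Taking the neighbouring segments as reconstructed: Tomolu p can only go back to *p; Nelur b could go back to *p or *b — the one source consistent with every daughter is *p.
Position 3: Tomolu has v, Nelur has w. Nelur preserves w here (none of its changes turn any other segment into w), so the proto-segment is *w.
Position 7: Tomolu has p, Nelur has b. Taking the neighbouring segments as reconstructed: Tomolu p could go back to *p or *b; Nelur b can only go back to *b — the one source consistent with every daughter is *b.
Verify the candidate proto-form against each daughter:
Tomolu: *fiwipub > fivipub > fivipup  (by unconditioned shift, final devoicing)
Nelur: *fiwipub
  fiwipub → fiwipob   [vowel merger]
  fiwipob → fiwibob   [intervocalic voicing]
  giving Nelur fiwibob.
Only *fiwipub yields all of Tomolu fivipup, Nelur fiwibob.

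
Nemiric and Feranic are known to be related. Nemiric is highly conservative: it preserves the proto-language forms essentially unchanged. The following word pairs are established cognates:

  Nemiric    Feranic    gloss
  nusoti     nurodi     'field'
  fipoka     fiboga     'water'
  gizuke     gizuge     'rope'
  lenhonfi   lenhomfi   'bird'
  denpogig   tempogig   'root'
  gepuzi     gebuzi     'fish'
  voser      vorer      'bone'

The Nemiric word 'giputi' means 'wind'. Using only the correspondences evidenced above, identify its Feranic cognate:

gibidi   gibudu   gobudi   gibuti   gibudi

gepuzi ~ gebuzi — Nemiric p corresponds to Feranic b between vowels (before a back vowel).
nusoti ~ nurodi — Nemiric t corresponds to Feranic d between vowels (before a front vowel).
Applying these to Nemiric 'giputi':
  giputi → gibuti   (p→b between vowels (before a back vowel))
  gibuti → gibudi   (t→d between vowels (before a front vowel))
So the Feranic cognate is 'gibudi'.

gibudi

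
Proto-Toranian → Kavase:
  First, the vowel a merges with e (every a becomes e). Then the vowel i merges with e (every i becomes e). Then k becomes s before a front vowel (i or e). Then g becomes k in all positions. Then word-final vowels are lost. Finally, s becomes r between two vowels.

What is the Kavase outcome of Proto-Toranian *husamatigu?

Kavase: *husamatigu > husemetigu > husemetegu > husemeteku > husemetek > huremetek  (by vowel merger, vowel merger, unconditioned shift, apocope, rhotacism)

huremetek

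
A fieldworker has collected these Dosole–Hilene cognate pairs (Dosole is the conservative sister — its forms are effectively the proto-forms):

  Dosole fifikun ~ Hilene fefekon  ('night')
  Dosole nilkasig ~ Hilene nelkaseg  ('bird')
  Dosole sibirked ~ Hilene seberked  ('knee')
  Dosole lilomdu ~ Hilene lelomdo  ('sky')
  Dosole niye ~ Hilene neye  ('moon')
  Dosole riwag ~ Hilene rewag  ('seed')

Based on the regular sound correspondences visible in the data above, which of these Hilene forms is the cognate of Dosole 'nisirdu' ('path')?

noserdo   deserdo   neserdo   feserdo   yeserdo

fifikun ~ fefekon, nilkasig ~ nelkaseg — Dosole i corresponds to Hilene e after a consonant, before a consonant other than r, m, n, p, b, f, v.
sibirked ~ seberked — Dosole i corresponds to Hilene e after a consonant, before r.
lilomdu ~ lelomdo — Dosole u corresponds to Hilene o word-finally.
Applying these to Dosole 'nisirdu':
  nisirdu → nesirdu   (i→e after a consonant, before a consonant other than r, m, n, p, b, f, v)
  nesirdu → neserdu   (i→e after a consonant, before r)
  neserdu → neserdo   (u→o word-finally)
So the Hilene cognate is 'neserdo'.

neserdo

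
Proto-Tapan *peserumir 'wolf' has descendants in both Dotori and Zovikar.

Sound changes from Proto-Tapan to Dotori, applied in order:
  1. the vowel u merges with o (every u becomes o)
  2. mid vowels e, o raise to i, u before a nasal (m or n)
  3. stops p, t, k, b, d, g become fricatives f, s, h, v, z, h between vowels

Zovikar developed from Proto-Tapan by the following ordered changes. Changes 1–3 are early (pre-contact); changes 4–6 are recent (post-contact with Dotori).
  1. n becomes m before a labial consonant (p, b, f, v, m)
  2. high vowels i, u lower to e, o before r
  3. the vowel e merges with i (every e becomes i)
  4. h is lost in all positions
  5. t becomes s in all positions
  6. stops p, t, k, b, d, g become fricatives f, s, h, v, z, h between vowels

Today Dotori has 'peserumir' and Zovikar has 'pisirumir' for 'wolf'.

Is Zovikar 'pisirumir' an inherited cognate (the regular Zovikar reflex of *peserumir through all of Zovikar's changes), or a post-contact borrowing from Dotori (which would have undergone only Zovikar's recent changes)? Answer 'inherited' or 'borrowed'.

inherited

If inherited, *peserumir would pass through all of Zovikar's changes:
Zovikar: *peserumir > peserumer > pisirumir  (by pre-rhotic lowering, vowel merger)
If borrowed from Dotori 'peserumir' after the early changes, it would undergo only the recent ones:
  rule 4 (h-loss): no change (peserumir)
  rule 5 (unconditioned shift): no change (peserumir)
  rule 6 (intervocalic lenition): no change (peserumir)
  ⇒ as a loan: peserumir
Zovikar 'pisirumir' matches the inherited outcome exactly, so it is an inherited cognate, not a loan.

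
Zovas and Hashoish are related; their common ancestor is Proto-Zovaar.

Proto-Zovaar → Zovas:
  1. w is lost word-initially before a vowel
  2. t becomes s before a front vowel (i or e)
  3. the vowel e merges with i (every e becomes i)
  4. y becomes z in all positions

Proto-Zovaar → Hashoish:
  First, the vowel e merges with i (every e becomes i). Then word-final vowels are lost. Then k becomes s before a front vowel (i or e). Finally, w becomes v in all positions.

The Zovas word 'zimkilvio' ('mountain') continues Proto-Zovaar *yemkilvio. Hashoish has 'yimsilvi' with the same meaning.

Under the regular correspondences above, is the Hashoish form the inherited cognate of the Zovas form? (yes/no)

yes

Derive the expected Hashoish reflex of *yemkilvio:
Hashoish: *yemkilvio > yimkilvio > yimkilvi > yimsilvi  (by vowel merger, apocope, palatalisation)
Hashoish 'yimsilvi' matches the regular reflex exactly, so the pair is cognate.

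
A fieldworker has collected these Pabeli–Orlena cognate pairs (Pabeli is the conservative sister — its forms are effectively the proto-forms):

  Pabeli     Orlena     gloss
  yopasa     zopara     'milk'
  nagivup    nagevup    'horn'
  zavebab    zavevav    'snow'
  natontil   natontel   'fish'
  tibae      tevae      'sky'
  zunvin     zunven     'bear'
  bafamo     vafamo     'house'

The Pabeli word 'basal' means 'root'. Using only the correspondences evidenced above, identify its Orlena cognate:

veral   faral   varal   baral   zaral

bafamo ~ vafamo — Pabeli b corresponds to Orlena v word-initially before a back vowel.
yopasa ~ zopara — Pabeli s corresponds to Orlena r between vowels (before a back vowel).
Applying these to Pabeli 'basal':
  basal → vasal   (b→v word-initially before a back vowel)
  vasal → varal   (s→r between vowels (before a back vowel))
So the Orlena cognate is 'varal'.

varal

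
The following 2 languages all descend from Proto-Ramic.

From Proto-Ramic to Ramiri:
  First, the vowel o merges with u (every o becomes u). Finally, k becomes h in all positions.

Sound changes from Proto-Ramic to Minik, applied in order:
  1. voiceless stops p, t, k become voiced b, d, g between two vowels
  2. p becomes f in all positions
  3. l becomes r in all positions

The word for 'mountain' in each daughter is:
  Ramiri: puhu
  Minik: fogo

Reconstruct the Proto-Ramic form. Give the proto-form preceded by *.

*poko

Position 3: Ramiri has h, Minik has g. Taking the neighbouring segments as reconstructed: Ramiri h could go back to *k or *h; Minik g could go back to *k or *g — the one source consistent with every daughter is *k.
Position 4: Ramiri has u, Minik has o. Minik preserves o here (none of its changes turn any other segment into o), so the proto-segment is *o.
Position 2: Ramiri has u, Minik has o. Minik preserves o here (none of its changes turn any other segment into o), so the proto-segment is *o.
This points to *poko. Verify forward in each daughter:
Ramiri: *poko > puku > puhu  (by vowel merger, unconditioned shift)
Minik: *poko > pogo > fogo  (by intervocalic voicing, unconditioned shift)
Only *poko yields all of Ramiri puhu, Minik fogo.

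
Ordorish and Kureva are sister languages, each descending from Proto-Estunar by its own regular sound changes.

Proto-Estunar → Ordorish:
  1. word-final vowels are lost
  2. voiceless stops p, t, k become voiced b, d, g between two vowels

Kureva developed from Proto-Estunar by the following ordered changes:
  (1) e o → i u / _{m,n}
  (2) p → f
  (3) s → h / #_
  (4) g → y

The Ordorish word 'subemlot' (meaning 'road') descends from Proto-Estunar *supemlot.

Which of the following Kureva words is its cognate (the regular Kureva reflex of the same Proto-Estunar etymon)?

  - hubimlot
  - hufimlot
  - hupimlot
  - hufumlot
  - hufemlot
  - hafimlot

Kureva: start from *supemlot.
  rule 1 (pre-nasal raising): supemlot → supimlot
  rule 2 (unconditioned shift): supimlot → sufimlot
  rule 3 (debuccalisation): sufimlot → hufimlot
  rule 4: no change — hufimlot
  ⇒ Kureva hufimlot
Only 'hufimlot' matches the regular Kureva development of *supemlot.

hufimlot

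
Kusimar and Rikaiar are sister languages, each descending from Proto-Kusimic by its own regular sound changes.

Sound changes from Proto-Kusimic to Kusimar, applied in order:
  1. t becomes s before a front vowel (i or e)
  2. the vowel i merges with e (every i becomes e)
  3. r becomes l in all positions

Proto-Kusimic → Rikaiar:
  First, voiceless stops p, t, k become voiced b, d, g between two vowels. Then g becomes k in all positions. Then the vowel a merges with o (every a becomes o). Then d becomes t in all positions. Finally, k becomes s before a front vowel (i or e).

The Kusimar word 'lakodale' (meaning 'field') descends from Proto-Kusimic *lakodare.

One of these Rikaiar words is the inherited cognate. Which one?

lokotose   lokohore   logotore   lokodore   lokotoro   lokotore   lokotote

lokotore

Rikaiar: *lakodare
  lakodare → lagodare   [intervocalic voicing]
  lagodare → lakodare   [unconditioned shift]
  lakodare → lokodore   [vowel merger]
  lokodore → lokotore   [unconditioned shift]
  lokotore (rule 5 does not apply)
  giving Rikaiar lokotore.
Only 'lokotore' matches the regular Rikaiar development of *lakodare.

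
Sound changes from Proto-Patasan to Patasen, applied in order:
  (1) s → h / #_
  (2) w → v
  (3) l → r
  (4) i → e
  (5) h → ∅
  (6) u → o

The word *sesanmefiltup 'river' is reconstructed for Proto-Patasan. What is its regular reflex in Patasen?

Patasen: *sesanmefiltup > hesanmefiltup > hesanmefirtup > hesanmefertup > esanmefertup > esanmefertop  (by debuccalisation, unconditioned shift, vowel merger, h-loss, vowel merger)

esanmefertop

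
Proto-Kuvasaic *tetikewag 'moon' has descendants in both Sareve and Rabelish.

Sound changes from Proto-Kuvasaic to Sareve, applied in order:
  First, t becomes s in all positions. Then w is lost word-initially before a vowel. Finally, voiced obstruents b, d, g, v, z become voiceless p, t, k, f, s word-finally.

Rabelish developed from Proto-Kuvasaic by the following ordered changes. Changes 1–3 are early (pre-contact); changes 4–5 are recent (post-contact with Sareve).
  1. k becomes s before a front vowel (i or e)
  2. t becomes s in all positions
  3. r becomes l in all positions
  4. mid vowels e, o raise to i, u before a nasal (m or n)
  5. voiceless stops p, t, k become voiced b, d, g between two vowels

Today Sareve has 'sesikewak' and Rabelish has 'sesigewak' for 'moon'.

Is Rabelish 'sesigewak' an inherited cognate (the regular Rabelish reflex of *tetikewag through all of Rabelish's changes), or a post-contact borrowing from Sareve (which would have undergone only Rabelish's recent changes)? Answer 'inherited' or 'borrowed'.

borrowed

If inherited, *tetikewag would pass through all of Rabelish's changes:
Rabelish: *tetikewag > tetisewag > sesisewag  (by palatalisation, unconditioned shift)
If borrowed from Sareve 'sesikewak' after the early changes, it would undergo only the recent ones:
  rule 4 (pre-nasal raising): no change (sesikewak)
  rule 5 (intervocalic voicing): sesikewak → sesigewak
  ⇒ as a loan: sesigewak
Rabelish 'sesigewak' matches the loan outcome 'sesigewak', not the inherited 'sesisewag' — it skipped the early Rabelish changes, so it was borrowed from Sareve.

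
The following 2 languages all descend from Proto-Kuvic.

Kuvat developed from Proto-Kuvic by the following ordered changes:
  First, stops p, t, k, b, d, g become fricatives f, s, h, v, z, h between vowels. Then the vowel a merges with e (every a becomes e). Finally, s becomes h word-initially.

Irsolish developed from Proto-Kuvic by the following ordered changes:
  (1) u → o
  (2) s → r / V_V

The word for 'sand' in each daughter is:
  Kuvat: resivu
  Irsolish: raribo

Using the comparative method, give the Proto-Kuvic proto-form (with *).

Position 3: Kuvat has s, Irsolish has r. Taking the neighbouring segments as reconstructed: Kuvat s could go back to *t or *s; Irsolish r could go back to *s or *r — the one source consistent with every daughter is *s.
Position 5: Kuvat has v, Irsolish has b. Irsolish preserves b here (none of its changes turn any other segment into b), so the proto-segment is *b.
Position 6: Kuvat has u, Irsolish has o. Kuvat preserves u here (none of its changes turn any other segment into u), so the proto-segment is *u.
Continuing position by position gives *rasibu; check it forward:
Kuvat: *rasibu > rasivu > resivu  (by intervocalic lenition, vowel merger)
Irsolish: *rasibu
  rasibu → rasibo   [vowel merger]
  rasibo → raribo   [rhotacism]
  giving Irsolish raribo.
*rasibu is the unique common source.

*rasibu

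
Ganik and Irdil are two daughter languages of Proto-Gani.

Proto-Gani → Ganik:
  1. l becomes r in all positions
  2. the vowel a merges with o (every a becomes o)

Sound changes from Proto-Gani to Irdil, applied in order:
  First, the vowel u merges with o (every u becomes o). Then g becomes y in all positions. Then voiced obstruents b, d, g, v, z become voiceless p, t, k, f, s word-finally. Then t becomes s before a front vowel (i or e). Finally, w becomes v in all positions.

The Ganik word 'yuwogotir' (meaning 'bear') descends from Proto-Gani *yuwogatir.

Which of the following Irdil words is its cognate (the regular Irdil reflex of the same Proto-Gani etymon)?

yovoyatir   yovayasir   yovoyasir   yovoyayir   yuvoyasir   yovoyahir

yovoyasir

Irdil: *yuwogatir > yowogatir > yowoyatir > yowoyasir > yovoyasir  (by vowel merger, unconditioned shift, palatalisation, unconditioned shift)
Among the options, 'yovoyasir' alone shows every Irdil change applied in order.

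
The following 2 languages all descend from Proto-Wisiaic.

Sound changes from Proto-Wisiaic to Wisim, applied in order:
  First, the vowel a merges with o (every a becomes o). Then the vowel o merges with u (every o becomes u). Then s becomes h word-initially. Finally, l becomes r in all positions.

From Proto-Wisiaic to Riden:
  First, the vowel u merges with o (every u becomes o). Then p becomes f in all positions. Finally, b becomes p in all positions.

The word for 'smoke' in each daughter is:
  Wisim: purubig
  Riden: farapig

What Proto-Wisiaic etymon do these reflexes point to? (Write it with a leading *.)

Position 2: Wisim has u, Riden has a. Riden preserves a here (none of its changes turn any other segment into a), so the proto-segment is *a.
Position 5: Wisim has b, Riden has p. Wisim preserves b here (none of its changes turn any other segment into b), so the proto-segment is *b.
Verify the candidate proto-form against each daughter:
Wisim: *parabig > porobig > purubig  (by vowel merger, vowel merger)
Riden: *parabig > farabig > farapig  (by unconditioned shift, unconditioned shift)
*parabig is the unique common source.

*parabig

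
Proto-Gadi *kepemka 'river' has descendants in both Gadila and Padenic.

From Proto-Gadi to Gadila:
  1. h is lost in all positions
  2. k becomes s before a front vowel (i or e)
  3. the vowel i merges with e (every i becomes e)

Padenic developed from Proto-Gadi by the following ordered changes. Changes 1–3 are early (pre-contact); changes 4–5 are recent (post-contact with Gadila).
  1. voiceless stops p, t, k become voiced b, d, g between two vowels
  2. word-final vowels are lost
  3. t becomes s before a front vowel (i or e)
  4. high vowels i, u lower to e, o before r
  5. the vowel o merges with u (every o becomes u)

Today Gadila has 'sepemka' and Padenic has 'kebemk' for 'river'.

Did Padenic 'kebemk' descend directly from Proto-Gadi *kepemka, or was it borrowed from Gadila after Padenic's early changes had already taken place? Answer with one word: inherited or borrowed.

If inherited, *kepemka would pass through all of Padenic's changes:
Padenic: *kepemka > kebemka > kebemk  (by intervocalic voicing, apocope)
If borrowed from Gadila 'sepemka' after the early changes, it would undergo only the recent ones:
  rule 4 (pre-rhotic lowering): no change (sepemka)
  rule 5 (vowel merger): no change (sepemka)
  ⇒ as a loan: sepemka
Padenic 'kebemk' matches the inherited outcome exactly, so it is an inherited cognate, not a loan.

inherited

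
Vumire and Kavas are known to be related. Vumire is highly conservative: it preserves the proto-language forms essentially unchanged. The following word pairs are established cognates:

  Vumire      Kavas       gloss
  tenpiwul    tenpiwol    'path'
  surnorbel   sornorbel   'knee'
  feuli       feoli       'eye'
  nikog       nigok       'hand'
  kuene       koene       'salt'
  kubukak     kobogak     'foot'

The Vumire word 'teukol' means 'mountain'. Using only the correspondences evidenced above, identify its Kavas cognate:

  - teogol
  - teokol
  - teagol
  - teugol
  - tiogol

teogol

feuli ~ feoli — Vumire u corresponds to Kavas o after a vowel, before a consonant other than r, m, n, p, b, f, v.
nikog ~ nigok — Vumire k corresponds to Kavas g between vowels (before a back vowel).
Applying these to Vumire 'teukol':
  teukol → teokol   (u→o after a vowel, before a consonant other than r, m, n, p, b, f, v)
  teokol → teogol   (k→g between vowels (before a back vowel))
So the Kavas cognate is 'teogol'.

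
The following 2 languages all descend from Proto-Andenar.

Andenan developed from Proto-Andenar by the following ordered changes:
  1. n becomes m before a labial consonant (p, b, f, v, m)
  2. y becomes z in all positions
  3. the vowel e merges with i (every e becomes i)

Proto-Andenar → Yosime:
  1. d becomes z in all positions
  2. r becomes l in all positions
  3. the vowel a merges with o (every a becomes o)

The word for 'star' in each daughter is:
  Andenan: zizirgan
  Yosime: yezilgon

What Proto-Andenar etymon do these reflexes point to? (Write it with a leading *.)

Position 2: Andenan has i, Yosime has e. Yosime preserves e here (none of its changes turn any other segment into e), so the proto-segment is *e.
Position 5: Andenan has r, Yosime has l. Andenan preserves r here (none of its changes turn any other segment into r), so the proto-segment is *r.
Position 1: Andenan has z, Yosime has y. Yosime preserves y here (none of its changes turn any other segment into y), so the proto-segment is *y.
Continuing position by position gives *yezirgan; check it forward:
Andenan: *yezirgan
  yezirgan (rule 1 does not apply)
  yezirgan → zezirgan   [unconditioned shift]
  zezirgan → zizirgan   [vowel merger]
  giving Andenan zizirgan.
Yosime: *yezirgan > yezilgan > yezilgon  (by unconditioned shift, vowel merger)
Only *yezirgan yields all of Andenan zizirgan, Yosime yezilgon.

*yezirgan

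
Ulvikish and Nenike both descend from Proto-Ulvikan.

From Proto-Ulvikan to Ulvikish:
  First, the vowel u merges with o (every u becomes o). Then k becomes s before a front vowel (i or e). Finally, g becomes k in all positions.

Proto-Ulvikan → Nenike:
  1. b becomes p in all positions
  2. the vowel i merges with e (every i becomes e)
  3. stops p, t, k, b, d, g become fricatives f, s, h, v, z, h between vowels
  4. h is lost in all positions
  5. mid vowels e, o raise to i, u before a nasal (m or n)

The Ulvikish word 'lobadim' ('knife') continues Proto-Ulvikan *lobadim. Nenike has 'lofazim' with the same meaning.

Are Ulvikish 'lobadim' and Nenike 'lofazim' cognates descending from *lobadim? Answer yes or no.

Derive the expected Nenike reflex of *lobadim:
Nenike: *lobadim
  lobadim → lopadim   [unconditioned shift]
  lopadim → lopadem   [vowel merger]
  lopadem → lofazem   [intervocalic lenition]
  lofazem (rule 4 does not apply)
  lofazem → lofazim   [pre-nasal raising]
  giving Nenike lofazim.
Nenike 'lofazim' matches the regular reflex exactly, so the pair is cognate.

yes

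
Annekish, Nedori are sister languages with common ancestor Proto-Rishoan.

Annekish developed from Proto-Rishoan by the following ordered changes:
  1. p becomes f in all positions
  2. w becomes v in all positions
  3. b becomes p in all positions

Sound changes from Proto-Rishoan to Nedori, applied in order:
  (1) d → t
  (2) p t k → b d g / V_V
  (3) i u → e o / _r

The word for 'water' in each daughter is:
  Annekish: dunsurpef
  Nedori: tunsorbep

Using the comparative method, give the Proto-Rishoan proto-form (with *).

*dunsurbep

Position 5: Annekish has u, Nedori has o. Annekish preserves u here (none of its changes turn any other segment into u), so the proto-segment is *u.
Position 9: Annekish has f, Nedori has p. Nedori preserves p here (none of its changes turn any other segment into p), so the proto-segment is *p.
Position 7: Annekish has p, Nedori has b. In Annekish, p can only continue *b, so the proto-segment is *b.
Continuing position by position gives *dunsurbep; check it forward:
Annekish: start from *dunsurbep.
  rule 1 (unconditioned shift): dunsurbep → dunsurbef
  rule 2: no change — dunsurbef
  rule 3 (unconditioned shift): dunsurbef → dunsurpef
  ⇒ Annekish dunsurpef
Nedori: *dunsurbep > tunsurbep > tunsorbep  (by unconditioned shift, pre-rhotic lowering)
Only *dunsurbep yields all of Annekish dunsurpef, Nedori tunsorbep.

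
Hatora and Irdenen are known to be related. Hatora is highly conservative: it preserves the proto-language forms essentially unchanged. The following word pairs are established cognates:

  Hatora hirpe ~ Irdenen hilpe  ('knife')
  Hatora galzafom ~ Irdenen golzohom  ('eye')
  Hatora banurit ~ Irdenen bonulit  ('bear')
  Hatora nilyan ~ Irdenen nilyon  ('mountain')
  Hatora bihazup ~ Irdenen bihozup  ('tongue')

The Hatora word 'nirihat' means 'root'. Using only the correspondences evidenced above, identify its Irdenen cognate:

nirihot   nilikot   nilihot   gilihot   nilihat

nilihot

banurit ~ bonulit — Hatora r corresponds to Irdenen l between vowels (before a front vowel).
galzafom ~ golzohom, bihazup ~ bihozup — Hatora a corresponds to Irdenen o after a consonant, before a consonant other than r, m, n, p, b, f, v.
Applying these to Hatora 'nirihat':
  nirihat → nilihat   (r→l between vowels (before a front vowel))
  nilihat → nilihot   (a→o after a consonant, before a consonant other than r, m, n, p, b, f, v)
So the Irdenen cognate is 'nilihot'.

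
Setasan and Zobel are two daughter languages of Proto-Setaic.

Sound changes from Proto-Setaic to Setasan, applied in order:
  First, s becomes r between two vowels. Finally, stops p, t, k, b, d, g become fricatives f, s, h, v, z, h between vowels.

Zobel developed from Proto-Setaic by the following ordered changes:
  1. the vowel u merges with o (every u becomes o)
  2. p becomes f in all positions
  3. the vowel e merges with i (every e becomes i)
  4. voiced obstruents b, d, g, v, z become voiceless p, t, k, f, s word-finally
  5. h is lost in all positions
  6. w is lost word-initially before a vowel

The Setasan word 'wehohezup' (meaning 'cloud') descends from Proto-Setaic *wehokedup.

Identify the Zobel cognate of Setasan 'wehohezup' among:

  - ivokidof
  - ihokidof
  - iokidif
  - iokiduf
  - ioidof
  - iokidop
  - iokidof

Zobel: start from *wehokedup.
  rule 1 (vowel merger): wehokedup → wehokedop
  rule 2 (unconditioned shift): wehokedop → wehokedof
  rule 3 (vowel merger): wehokedof → wihokidof
  rule 4: no change — wihokidof
  rule 5 (h-loss): wihokidof → wiokidof
  rule 6 (glide loss): wiokidof → iokidof
  ⇒ Zobel iokidof
Only 'iokidof' matches the regular Zobel development of *wehokedup.

iokidof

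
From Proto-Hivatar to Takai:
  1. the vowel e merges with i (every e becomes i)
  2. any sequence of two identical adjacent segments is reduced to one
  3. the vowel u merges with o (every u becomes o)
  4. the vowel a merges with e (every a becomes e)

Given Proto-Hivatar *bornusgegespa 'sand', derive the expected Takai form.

Takai: start from *bornusgegespa.
  rule 1 (vowel merger): bornusgegespa → bornusgigispa
  rule 2: no change — bornusgigispa
  rule 3 (vowel merger): bornusgigispa → bornosgigispa
  rule 4 (vowel merger): bornosgigispa → bornosgigispe
  ⇒ Takai bornosgigispe

bornosgigispe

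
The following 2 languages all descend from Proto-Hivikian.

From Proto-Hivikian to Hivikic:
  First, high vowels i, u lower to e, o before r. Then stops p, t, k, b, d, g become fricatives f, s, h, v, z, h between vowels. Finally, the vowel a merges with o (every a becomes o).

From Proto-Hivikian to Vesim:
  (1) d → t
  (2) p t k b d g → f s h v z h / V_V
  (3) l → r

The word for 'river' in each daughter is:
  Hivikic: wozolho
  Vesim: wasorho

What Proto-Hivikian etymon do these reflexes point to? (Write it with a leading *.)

*wadolho

Position 5: Hivikic has l, Vesim has r. Hivikic preserves l here (none of its changes turn any other segment into l), so the proto-segment is *l.
Position 2: Hivikic has o, Vesim has a. Vesim preserves a here (none of its changes turn any other segment into a), so the proto-segment is *a.
This points to *wadolho. Verify forward in each daughter:
Hivikic: *wadolho > wazolho > wozolho  (by intervocalic lenition, vowel merger)
Vesim: *wadolho > watolho > wasolho > wasorho  (by unconditioned shift, intervocalic lenition, unconditioned shift)
Only *wadolho yields all of Hivikic wozolho, Vesim wasorho.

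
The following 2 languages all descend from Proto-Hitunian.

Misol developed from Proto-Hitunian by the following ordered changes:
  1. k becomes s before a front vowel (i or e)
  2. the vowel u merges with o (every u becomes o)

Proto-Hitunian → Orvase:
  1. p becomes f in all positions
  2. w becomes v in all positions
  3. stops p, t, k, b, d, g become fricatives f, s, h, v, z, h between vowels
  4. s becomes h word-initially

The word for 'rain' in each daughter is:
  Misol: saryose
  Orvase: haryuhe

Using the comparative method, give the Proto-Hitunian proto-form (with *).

Position 6: Misol has s, Orvase has h. Taking the neighbouring segments as reconstructed: Misol s could go back to *k or *s; Orvase h could go back to *k or *g or *h — the one source consistent with every daughter is *k.
Position 1: Misol has s, Orvase has h. Taking the neighbouring segments as reconstructed: Misol s can only go back to *s; Orvase h could go back to *s or *h — the one source consistent with every daughter is *s.
This points to *saryuke. Verify forward in each daughter:
Misol: start from *saryuke.
  rule 1 (palatalisation): saryuke → saryuse
  rule 2 (vowel merger): saryuse → saryose
  ⇒ Misol saryose
Orvase: start from *saryuke.
  rule 1: no change — saryuke
  rule 2: no change — saryuke
  rule 3 (intervocalic lenition): saryuke → saryuhe
  rule 4 (debuccalisation): saryuhe → haryuhe
  ⇒ Orvase haryuhe
Only *saryuke yields all of Misol saryose, Orvase haryuhe.

*saryuke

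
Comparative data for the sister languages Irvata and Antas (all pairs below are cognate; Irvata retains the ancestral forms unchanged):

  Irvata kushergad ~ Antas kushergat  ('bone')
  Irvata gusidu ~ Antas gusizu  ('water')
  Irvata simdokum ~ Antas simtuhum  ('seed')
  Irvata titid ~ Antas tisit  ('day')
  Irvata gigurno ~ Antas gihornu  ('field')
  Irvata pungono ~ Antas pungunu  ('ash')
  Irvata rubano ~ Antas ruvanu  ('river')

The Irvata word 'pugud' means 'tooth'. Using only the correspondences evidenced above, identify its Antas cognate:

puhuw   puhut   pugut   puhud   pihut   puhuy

puhut

gigurno ~ gihornu — Irvata g corresponds to Antas h between vowels (before a back vowel).
kushergad ~ kushergat, titid ~ tisit — Irvata d corresponds to Antas t word-finally.
Applying these to Irvata 'pugud':
  pugud → puhud   (g→h between vowels (before a back vowel))
  puhud → puhut   (d→t word-finally)
So the Antas cognate is 'puhut'.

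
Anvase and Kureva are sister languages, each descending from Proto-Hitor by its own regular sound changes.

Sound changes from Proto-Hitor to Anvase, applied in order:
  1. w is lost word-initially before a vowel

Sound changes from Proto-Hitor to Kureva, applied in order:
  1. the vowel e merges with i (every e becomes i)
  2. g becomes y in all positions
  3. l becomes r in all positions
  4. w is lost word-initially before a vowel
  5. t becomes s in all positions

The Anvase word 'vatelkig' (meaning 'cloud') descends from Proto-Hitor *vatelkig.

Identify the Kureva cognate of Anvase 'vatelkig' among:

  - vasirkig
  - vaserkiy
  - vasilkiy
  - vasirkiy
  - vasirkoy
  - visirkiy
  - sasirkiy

Kureva: start from *vatelkig.
  rule 1 (vowel merger): vatelkig → vatilkig
  rule 2 (unconditioned shift): vatilkig → vatilkiy
  rule 3 (unconditioned shift): vatilkiy → vatirkiy
  rule 4: no change — vatirkiy
  rule 5 (unconditioned shift): vatirkiy → vasirkiy
  ⇒ Kureva vasirkiy
Only 'vasirkiy' matches the regular Kureva development of *vatelkig.

vasirkiy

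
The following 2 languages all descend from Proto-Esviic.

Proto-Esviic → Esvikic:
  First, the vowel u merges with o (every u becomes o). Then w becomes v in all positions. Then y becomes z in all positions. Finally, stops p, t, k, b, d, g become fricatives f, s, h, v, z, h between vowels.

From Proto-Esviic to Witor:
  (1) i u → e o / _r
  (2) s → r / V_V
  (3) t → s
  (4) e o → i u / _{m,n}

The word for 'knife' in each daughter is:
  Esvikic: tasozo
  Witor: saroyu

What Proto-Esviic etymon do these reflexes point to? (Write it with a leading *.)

Position 5: Esvikic has z, Witor has y. Witor preserves y here (none of its changes turn any other segment into y), so the proto-segment is *y.
Position 3: Esvikic has s, Witor has r. Taking the neighbouring segments as reconstructed: Esvikic s could go back to *t or *s; Witor r could go back to *s or *r — the one source consistent with every daughter is *s.
Verify the candidate proto-form against each daughter:
Esvikic: start from *tasoyu.
  rule 1 (vowel merger): tasoyu → tasoyo
  rule 2: no change — tasoyo
  rule 3 (unconditioned shift): tasoyo → tasozo
  rule 4: no change — tasozo
  ⇒ Esvikic tasozo
Witor: *tasoyu
  tasoyu (rule 1 does not apply)
  tasoyu → taroyu   [rhotacism]
  taroyu → saroyu   [unconditioned shift]
  saroyu (rule 4 does not apply)
  giving Witor saroyu.
No other proto-form is consistent with every reflex, so the reconstruction is *tasoyu.

*tasoyu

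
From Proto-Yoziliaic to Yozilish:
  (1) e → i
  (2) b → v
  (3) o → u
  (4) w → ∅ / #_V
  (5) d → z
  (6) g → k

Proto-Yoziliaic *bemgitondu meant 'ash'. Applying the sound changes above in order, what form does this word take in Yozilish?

Yozilish: *bemgitondu > bimgitondu > vimgitondu > vimgitundu > vimgitunzu > vimkitunzu  (by vowel merger, unconditioned shift, vowel merger, unconditioned shift, unconditioned shift)

vimkitunzu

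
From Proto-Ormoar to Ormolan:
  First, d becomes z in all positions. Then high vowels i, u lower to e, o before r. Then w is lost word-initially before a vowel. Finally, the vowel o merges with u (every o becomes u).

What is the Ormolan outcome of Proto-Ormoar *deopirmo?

Ormolan: *deopirmo > zeopirmo > zeopermo > zeupermu  (by unconditioned shift, pre-rhotic lowering, vowel merger)

zeupermu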